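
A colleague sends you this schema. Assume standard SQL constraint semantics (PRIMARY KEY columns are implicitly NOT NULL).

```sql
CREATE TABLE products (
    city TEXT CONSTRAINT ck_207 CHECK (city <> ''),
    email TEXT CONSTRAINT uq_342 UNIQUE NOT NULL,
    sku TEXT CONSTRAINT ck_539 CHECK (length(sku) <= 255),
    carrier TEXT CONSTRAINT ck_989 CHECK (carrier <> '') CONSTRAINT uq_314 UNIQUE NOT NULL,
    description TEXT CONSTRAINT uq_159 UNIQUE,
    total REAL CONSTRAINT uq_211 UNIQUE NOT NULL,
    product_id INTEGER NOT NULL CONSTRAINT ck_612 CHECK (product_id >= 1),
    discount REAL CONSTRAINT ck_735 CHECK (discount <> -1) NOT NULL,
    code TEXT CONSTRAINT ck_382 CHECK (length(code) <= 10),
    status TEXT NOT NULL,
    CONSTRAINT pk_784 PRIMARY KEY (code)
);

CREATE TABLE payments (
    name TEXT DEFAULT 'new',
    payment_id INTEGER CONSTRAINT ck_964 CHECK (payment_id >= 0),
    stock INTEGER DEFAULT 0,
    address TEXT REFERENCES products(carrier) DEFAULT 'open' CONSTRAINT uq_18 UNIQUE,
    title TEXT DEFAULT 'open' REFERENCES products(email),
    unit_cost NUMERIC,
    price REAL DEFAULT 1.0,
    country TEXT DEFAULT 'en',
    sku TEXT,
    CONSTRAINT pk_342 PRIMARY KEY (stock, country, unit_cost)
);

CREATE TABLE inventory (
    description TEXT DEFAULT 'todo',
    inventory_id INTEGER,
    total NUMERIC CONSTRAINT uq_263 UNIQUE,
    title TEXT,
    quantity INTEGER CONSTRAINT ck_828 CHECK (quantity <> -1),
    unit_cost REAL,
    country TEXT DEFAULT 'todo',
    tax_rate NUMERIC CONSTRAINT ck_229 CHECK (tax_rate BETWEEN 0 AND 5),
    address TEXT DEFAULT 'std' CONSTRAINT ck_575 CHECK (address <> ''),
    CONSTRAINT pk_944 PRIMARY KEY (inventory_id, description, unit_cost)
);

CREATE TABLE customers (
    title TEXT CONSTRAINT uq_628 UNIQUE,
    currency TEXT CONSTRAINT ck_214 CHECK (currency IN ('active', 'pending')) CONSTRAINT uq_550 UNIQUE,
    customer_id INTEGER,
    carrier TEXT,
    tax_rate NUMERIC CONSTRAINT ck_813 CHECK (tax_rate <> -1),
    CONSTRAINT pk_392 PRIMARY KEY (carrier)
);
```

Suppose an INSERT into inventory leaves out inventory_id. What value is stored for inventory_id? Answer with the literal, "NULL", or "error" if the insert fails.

error

inventory_id has no DEFAULT clause.
Omitting it would insert NULL, but it is part of the PRIMARY KEY, so the INSERT fails.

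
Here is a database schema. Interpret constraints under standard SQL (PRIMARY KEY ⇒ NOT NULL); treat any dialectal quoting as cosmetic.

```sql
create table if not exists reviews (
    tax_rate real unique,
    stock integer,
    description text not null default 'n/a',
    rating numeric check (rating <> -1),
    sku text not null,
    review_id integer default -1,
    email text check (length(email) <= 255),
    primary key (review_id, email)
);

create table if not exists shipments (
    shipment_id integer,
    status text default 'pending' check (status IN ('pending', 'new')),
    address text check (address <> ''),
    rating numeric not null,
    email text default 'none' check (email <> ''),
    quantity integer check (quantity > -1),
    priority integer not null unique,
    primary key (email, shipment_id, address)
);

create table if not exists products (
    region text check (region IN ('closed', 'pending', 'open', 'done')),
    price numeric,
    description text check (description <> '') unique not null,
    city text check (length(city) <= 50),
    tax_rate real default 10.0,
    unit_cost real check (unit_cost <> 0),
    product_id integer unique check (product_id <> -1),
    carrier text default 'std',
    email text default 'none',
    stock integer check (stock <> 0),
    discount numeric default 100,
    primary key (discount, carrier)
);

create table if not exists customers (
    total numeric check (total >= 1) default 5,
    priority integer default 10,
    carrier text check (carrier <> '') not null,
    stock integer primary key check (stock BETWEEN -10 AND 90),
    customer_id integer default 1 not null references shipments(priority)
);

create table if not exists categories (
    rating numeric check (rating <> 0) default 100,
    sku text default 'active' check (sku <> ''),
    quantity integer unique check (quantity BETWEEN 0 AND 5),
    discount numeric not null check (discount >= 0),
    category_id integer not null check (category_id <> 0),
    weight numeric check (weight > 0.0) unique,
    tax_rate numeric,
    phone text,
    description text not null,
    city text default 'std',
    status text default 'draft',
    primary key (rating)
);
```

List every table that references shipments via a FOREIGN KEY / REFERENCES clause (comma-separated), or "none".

customers

- customers.customer_id references shipments(priority).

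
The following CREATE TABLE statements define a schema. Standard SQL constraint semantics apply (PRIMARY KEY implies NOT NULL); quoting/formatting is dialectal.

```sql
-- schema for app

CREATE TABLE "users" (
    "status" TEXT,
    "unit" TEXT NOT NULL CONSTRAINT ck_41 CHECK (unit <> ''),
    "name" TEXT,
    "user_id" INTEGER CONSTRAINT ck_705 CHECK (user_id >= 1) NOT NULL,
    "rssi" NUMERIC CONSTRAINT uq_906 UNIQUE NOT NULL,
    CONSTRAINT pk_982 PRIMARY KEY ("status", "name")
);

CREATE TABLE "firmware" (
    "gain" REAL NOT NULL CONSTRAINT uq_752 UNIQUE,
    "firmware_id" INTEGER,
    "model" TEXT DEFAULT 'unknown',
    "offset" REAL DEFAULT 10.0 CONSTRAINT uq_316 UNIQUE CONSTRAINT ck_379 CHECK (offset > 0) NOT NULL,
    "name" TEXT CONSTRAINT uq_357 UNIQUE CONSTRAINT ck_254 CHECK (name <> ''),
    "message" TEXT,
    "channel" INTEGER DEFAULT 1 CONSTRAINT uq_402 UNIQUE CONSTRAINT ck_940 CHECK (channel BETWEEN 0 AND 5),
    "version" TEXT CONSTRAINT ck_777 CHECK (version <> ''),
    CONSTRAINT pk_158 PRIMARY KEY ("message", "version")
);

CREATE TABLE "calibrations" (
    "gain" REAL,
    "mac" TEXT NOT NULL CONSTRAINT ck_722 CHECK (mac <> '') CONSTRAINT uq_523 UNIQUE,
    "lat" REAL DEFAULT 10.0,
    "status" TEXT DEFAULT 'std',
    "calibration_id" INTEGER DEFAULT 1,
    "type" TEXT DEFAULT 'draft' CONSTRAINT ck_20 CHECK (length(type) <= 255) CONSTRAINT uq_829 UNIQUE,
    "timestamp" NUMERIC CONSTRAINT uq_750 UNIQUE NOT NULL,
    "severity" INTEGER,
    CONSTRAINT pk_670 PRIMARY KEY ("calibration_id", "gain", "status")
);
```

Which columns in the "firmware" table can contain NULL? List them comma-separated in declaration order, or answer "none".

firmware_id, model, name, channel

- gain: declared NOT NULL → not nullable.
- firmware_id: no NOT NULL constraint applies → nullable.
- model: DEFAULT only fills an omitted column; an explicit NULL is still allowed → nullable.
- offset: declared NOT NULL → not nullable.
- name: CHECK does not forbid NULL (a CHECK constraint passes when its expression is NULL) → nullable.
- message: part of the PRIMARY KEY, which implies NOT NULL → not nullable.
- channel: CHECK does not forbid NULL (a CHECK constraint passes when its expression is NULL) → nullable.
- version: part of the PRIMARY KEY, which implies NOT NULL → not nullable.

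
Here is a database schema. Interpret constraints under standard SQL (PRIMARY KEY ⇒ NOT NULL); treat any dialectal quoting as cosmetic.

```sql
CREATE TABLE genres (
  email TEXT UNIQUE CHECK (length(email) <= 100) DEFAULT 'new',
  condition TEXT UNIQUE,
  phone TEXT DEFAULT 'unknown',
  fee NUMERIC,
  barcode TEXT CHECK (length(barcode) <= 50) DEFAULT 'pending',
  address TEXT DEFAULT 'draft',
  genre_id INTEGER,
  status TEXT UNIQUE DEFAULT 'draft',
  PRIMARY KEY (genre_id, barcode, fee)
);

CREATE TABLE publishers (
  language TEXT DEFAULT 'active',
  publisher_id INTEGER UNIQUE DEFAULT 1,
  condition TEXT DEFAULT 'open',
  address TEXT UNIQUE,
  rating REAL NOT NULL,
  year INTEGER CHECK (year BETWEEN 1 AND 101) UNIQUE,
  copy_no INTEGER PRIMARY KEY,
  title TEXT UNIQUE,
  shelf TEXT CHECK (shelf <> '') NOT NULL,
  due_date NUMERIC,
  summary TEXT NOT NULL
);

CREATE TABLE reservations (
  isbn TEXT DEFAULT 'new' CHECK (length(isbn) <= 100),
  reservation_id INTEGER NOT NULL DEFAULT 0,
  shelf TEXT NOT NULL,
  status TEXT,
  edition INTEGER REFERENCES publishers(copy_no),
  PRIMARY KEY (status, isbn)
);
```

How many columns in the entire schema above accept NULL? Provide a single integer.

13

genres: 5 nullable (email, condition, phone, address, status — PK (genre_id, barcode, fee) and explicit NOT NULL columns excluded).
publishers: 7 nullable (language, publisher_id, condition, address, year, title, due_date — PK (copy_no) and explicit NOT NULL columns excluded).
reservations: 1 nullable (edition — PK (status, isbn) and explicit NOT NULL columns excluded).
Total: 5 + 7 + 1 = 13.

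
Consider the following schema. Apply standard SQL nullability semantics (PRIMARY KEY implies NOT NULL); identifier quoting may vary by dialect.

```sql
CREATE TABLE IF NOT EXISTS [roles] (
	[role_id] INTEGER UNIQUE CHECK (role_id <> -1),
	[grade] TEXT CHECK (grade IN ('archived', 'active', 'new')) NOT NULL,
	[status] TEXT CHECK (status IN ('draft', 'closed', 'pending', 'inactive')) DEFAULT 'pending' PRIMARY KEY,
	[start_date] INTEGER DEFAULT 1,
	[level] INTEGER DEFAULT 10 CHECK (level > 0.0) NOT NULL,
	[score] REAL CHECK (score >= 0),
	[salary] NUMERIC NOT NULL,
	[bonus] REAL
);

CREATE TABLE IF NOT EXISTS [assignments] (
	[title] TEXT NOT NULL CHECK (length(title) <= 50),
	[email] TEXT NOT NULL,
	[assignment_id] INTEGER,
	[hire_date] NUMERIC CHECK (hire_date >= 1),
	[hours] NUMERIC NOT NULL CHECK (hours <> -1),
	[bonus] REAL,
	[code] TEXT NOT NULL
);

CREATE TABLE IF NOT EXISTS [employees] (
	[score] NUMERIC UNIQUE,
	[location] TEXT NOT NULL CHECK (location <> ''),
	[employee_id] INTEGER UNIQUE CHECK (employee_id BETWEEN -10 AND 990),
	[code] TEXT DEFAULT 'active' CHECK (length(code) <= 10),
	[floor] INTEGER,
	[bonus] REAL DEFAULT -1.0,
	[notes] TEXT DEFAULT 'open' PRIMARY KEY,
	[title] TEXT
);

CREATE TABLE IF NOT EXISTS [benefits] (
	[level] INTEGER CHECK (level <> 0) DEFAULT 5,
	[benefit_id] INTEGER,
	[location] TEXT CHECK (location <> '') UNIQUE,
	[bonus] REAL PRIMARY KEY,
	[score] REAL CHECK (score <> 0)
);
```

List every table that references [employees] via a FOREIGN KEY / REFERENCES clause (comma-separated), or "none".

none

No REFERENCES clause anywhere in the schema names employees.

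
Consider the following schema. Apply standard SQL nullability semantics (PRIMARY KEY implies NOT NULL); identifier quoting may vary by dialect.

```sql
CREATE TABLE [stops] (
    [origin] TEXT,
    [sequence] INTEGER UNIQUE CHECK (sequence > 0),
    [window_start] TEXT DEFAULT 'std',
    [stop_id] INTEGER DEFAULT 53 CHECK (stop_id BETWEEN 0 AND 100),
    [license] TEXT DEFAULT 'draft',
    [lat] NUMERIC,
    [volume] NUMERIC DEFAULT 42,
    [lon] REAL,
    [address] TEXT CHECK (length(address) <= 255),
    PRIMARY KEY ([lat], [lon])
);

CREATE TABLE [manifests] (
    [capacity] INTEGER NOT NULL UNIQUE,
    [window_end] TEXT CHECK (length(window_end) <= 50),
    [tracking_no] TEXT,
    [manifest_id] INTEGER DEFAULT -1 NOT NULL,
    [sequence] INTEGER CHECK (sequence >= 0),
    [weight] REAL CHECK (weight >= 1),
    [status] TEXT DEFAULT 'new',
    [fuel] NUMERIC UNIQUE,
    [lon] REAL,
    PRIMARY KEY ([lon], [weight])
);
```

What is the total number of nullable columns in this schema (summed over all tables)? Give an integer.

stops: 7 nullable (origin, sequence, window_start, stop_id, license, volume, address — PK (lat, lon) and explicit NOT NULL columns excluded).
manifests: 5 nullable (window_end, tracking_no, sequence, status, fuel — PK (lon, weight) and explicit NOT NULL columns excluded).
Total: 7 + 5 = 12.

12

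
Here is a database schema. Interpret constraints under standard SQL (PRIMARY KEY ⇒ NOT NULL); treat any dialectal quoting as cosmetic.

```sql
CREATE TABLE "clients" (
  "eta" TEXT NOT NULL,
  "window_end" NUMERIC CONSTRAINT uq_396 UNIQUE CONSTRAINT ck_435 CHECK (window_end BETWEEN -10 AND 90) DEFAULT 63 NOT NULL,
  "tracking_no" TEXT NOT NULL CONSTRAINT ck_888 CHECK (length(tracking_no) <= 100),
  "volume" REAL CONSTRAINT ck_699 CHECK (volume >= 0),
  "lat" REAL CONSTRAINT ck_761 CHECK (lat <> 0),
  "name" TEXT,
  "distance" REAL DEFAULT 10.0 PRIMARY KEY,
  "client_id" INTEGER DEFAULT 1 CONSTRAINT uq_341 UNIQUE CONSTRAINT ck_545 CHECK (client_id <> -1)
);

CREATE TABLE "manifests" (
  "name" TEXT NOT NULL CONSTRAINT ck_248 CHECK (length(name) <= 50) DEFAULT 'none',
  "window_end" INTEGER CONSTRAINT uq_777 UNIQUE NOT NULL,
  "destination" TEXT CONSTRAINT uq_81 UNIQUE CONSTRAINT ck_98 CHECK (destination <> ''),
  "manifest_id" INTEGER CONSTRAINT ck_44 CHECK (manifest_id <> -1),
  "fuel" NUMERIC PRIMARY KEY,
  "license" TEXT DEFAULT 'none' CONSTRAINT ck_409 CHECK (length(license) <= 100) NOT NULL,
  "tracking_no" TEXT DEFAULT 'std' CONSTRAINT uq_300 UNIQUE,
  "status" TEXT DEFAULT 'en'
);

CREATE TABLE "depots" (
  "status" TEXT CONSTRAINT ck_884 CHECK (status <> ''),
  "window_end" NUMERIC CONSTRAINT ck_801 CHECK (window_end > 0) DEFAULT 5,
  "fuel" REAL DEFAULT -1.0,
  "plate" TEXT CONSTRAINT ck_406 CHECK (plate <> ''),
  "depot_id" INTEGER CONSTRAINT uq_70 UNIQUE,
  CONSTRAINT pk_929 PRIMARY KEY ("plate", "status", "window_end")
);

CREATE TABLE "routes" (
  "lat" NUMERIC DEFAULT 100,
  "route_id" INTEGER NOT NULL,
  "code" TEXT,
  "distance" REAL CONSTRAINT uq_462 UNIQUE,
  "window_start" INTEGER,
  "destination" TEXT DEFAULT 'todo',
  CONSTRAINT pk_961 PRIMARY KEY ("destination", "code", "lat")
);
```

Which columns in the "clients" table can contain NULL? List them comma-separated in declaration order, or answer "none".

volume, lat, name, client_id

- eta: declared NOT NULL → not nullable.
- window_end: declared NOT NULL → not nullable.
- tracking_no: declared NOT NULL → not nullable.
- volume: CHECK does not forbid NULL (a CHECK constraint passes when its expression is NULL) → nullable.
- lat: CHECK does not forbid NULL (a CHECK constraint passes when its expression is NULL) → nullable.
- name: no NOT NULL constraint applies → nullable.
- distance: part of the PRIMARY KEY, which implies NOT NULL → not nullable.
- client_id: CHECK does not forbid NULL (a CHECK constraint passes when its expression is NULL) → nullable.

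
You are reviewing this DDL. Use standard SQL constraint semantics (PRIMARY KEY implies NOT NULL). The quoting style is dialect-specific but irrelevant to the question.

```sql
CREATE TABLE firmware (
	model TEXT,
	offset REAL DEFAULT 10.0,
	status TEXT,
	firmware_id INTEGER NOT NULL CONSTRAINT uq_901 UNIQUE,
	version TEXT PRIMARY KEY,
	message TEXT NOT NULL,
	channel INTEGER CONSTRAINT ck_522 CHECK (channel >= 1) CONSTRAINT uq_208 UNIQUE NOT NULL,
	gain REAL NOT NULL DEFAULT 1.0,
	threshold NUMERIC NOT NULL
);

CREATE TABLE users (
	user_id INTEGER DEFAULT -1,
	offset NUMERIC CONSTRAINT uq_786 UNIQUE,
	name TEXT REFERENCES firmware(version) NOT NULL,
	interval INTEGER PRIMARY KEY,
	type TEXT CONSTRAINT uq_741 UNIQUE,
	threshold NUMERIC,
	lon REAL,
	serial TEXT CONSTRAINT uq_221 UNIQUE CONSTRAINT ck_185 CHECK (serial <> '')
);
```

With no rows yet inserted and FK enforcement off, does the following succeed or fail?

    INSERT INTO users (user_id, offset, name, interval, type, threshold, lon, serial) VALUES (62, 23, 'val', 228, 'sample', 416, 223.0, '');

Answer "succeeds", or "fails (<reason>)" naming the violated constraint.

fails (CHECK on serial)

The value '' for serial violates CHECK (serial <> '').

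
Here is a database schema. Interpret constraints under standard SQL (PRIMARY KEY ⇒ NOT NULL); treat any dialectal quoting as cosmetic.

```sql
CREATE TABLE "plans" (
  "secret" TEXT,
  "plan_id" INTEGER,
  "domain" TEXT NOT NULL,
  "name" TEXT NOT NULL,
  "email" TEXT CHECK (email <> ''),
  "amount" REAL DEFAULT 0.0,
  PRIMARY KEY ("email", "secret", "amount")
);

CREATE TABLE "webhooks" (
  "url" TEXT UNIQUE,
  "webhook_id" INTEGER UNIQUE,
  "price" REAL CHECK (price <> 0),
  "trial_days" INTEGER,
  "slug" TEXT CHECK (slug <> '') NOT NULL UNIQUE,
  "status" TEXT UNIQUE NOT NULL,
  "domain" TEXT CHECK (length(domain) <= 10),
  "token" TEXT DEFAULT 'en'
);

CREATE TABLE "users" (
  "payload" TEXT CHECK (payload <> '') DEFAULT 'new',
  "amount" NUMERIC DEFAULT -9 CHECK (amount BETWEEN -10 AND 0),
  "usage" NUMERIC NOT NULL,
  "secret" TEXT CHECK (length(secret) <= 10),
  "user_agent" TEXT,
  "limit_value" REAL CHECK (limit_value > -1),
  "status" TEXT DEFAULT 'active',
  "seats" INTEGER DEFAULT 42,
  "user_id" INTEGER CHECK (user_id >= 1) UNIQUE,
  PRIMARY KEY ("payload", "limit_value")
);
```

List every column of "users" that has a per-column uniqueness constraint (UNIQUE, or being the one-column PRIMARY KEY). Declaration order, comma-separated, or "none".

- payload: part of a composite PRIMARY KEY — only the tuple is unique, not this column on its own.
- amount: no UNIQUE or single-column PK constraint.
- usage: no UNIQUE or single-column PK constraint.
- secret: no UNIQUE or single-column PK constraint.
- user_agent: no UNIQUE or single-column PK constraint.
- limit_value: part of a composite PRIMARY KEY — only the tuple is unique, not this column on its own.
- status: no UNIQUE or single-column PK constraint.
- seats: no UNIQUE or single-column PK constraint.
- user_id: declared UNIQUE → unique.

user_id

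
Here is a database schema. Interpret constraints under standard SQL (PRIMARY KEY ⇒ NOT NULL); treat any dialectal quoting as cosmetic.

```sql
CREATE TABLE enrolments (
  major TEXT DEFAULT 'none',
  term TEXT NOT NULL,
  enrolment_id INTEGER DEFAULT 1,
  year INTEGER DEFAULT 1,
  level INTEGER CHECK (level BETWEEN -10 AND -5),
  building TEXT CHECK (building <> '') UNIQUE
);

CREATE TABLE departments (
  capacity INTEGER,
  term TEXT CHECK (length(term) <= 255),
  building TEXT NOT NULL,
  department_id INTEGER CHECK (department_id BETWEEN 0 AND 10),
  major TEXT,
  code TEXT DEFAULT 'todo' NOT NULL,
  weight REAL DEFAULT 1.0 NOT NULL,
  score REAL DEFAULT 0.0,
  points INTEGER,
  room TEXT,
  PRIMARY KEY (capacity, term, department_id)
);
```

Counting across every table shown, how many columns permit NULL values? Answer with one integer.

9

enrolments: 5 nullable (major, enrolment_id, year, level, building — PK none and explicit NOT NULL columns excluded).
departments: 4 nullable (major, score, points, room — PK (capacity, term, department_id) and explicit NOT NULL columns excluded).
Total: 5 + 4 = 9.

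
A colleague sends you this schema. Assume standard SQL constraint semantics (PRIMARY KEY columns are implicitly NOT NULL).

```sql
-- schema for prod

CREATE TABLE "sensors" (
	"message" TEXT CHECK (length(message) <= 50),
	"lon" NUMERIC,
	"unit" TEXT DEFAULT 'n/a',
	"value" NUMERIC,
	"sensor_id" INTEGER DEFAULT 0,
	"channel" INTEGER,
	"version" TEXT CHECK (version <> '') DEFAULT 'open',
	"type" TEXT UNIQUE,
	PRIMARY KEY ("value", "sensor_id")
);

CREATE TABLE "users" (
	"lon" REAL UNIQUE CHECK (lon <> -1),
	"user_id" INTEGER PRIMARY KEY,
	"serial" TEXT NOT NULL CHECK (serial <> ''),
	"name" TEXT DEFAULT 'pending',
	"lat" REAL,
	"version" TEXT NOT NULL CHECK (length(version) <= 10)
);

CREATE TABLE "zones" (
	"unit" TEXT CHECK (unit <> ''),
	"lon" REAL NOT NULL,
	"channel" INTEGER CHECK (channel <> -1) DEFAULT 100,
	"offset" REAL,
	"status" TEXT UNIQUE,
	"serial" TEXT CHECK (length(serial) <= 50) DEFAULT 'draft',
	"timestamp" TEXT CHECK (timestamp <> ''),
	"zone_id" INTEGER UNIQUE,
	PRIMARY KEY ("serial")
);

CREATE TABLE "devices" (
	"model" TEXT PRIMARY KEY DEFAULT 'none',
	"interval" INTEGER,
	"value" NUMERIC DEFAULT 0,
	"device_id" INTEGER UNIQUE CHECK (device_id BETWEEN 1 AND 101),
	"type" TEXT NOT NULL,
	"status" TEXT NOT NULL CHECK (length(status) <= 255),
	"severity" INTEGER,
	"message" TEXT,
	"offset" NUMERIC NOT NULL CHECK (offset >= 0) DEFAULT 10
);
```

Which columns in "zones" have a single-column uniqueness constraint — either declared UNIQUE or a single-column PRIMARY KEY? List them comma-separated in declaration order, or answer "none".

- unit: no UNIQUE or single-column PK constraint.
- lon: no UNIQUE or single-column PK constraint.
- channel: no UNIQUE or single-column PK constraint.
- offset: no UNIQUE or single-column PK constraint.
- status: declared UNIQUE → unique.
- serial: single-column PRIMARY KEY → unique.
- timestamp: no UNIQUE or single-column PK constraint.
- zone_id: declared UNIQUE → unique.

status, serial, zone_id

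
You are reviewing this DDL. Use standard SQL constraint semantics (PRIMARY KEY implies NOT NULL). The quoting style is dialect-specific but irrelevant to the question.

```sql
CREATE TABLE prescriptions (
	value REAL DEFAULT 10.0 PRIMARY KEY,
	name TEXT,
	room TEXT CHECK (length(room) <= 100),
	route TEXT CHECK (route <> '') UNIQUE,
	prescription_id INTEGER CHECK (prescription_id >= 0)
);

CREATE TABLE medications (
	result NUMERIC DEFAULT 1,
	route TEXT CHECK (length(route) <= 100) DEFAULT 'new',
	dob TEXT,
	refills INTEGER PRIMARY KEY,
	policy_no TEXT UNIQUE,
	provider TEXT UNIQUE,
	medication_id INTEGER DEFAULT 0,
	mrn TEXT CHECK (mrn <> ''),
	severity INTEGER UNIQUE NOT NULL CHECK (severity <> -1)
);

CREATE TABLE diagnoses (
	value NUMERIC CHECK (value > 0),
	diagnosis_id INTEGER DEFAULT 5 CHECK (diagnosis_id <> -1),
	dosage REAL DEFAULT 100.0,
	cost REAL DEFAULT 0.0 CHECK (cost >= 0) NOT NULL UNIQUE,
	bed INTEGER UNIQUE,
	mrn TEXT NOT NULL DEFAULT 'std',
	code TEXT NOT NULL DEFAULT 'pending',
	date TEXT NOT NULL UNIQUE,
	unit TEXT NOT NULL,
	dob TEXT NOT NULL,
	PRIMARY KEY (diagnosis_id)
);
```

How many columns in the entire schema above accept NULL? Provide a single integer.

prescriptions: 4 nullable (name, room, route, prescription_id — PK (value) and explicit NOT NULL columns excluded).
medications: 7 nullable (result, route, dob, policy_no, provider, medication_id, mrn — PK (refills) and explicit NOT NULL columns excluded).
diagnoses: 3 nullable (value, dosage, bed — PK (diagnosis_id) and explicit NOT NULL columns excluded).
Total: 4 + 7 + 3 = 14.

14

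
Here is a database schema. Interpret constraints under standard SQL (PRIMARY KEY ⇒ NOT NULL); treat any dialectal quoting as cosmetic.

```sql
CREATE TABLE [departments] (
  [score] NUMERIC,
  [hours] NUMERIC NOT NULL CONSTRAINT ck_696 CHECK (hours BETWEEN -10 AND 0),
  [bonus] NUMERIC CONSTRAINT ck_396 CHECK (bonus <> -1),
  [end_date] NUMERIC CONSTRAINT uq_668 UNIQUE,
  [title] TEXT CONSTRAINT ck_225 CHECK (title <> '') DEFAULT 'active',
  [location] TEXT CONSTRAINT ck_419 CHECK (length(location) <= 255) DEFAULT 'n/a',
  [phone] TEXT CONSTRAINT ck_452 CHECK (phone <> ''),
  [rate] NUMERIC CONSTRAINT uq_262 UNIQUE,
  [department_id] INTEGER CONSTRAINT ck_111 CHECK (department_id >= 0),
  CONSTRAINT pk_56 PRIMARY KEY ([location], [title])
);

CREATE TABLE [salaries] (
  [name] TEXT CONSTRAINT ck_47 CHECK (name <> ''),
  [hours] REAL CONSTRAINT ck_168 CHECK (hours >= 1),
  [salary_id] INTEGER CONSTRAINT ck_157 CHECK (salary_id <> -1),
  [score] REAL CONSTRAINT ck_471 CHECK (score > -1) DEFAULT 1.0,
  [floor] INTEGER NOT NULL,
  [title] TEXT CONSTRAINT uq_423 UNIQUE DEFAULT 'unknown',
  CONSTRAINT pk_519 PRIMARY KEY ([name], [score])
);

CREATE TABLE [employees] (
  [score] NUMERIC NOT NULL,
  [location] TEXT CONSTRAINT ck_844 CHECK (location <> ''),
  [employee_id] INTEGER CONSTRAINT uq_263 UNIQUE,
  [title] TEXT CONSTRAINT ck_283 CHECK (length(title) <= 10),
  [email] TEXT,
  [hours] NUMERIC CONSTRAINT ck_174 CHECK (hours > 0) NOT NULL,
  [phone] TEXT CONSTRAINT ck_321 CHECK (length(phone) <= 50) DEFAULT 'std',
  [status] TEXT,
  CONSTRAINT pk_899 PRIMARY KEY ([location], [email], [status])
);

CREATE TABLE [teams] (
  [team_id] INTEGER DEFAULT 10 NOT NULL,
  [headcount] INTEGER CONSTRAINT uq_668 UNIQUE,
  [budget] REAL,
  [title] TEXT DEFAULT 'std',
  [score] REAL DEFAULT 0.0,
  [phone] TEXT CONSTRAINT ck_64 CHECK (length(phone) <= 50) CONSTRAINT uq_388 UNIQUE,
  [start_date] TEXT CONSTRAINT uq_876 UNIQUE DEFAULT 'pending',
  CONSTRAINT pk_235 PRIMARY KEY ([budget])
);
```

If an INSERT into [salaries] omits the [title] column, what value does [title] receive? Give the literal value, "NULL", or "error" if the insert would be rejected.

'unknown'

title has an explicit DEFAULT 'unknown'.
When the column is omitted from an INSERT, that default is used.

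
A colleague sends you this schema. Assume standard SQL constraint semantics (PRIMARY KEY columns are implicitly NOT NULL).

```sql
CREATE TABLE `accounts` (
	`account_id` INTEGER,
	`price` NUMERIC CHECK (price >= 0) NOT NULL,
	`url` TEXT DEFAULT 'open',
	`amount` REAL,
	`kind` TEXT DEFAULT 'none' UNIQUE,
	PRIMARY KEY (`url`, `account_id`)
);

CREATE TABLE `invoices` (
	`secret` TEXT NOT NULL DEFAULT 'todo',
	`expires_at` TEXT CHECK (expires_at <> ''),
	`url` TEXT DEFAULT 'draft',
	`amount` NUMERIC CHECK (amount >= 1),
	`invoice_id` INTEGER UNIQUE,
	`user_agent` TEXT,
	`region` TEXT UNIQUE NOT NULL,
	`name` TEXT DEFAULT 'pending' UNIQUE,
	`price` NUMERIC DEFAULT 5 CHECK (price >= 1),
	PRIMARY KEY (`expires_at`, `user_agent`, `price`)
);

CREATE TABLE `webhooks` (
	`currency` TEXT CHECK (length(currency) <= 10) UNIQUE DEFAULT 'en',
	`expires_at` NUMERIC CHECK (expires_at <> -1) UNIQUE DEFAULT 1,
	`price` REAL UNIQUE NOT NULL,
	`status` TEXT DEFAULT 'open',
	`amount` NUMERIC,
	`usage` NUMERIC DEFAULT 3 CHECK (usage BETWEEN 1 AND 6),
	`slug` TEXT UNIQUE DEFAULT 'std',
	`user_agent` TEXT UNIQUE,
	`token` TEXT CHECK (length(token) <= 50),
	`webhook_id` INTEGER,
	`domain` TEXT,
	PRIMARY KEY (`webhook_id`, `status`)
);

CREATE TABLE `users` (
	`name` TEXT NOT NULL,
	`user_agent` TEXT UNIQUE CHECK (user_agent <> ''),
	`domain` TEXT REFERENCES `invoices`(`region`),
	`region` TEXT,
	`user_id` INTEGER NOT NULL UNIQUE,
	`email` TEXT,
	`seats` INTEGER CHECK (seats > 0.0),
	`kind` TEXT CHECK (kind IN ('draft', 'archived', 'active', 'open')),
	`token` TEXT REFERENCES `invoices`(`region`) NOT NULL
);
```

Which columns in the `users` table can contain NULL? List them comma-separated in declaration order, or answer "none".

- name: declared NOT NULL → not nullable.
- user_agent: CHECK does not forbid NULL (a CHECK constraint passes when its expression is NULL) → nullable.
- domain: a foreign key column may be NULL unless separately constrained → nullable.
- region: no NOT NULL constraint applies → nullable.
- user_id: declared NOT NULL → not nullable.
- email: no NOT NULL constraint applies → nullable.
- seats: CHECK does not forbid NULL (a CHECK constraint passes when its expression is NULL) → nullable.
- kind: CHECK does not forbid NULL (a CHECK constraint passes when its expression is NULL) → nullable.
- token: declared NOT NULL → not nullable.

user_agent, domain, region, email, seats, kind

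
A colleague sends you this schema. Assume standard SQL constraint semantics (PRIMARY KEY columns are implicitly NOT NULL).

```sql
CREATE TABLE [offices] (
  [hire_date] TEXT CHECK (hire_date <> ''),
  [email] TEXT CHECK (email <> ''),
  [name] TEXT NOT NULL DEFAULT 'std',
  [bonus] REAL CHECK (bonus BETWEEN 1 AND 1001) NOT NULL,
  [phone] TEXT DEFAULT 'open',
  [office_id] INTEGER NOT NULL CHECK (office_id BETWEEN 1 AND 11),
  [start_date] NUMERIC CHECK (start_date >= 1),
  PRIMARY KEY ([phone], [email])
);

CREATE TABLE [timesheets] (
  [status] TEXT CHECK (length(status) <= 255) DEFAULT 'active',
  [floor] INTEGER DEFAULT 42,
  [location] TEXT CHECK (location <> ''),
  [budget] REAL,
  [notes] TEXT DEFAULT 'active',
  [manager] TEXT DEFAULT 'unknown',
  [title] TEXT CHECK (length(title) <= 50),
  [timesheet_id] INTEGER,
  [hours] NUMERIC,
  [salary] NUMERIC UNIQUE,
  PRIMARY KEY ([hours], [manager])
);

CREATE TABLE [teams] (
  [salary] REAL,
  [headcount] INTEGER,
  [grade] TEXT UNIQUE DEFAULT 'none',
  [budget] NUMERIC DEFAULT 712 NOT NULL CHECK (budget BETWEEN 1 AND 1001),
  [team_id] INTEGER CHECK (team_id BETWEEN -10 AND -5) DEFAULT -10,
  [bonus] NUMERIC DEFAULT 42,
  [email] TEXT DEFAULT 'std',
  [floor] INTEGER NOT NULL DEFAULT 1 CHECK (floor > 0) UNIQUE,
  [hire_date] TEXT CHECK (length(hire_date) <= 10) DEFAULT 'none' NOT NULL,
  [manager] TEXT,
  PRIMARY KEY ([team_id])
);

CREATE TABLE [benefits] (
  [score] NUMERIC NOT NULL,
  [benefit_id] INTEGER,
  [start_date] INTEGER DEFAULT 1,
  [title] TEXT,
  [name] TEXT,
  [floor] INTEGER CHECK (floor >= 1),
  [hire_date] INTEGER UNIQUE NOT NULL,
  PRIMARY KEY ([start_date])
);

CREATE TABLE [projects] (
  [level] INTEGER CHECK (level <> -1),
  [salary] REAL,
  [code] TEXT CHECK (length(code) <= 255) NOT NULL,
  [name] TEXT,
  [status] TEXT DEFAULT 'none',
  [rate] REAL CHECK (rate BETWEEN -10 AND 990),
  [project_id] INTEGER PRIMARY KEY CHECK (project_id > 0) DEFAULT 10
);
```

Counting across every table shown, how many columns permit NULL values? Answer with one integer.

offices: 2 nullable (hire_date, start_date — PK (phone, email) and explicit NOT NULL columns excluded).
timesheets: 8 nullable (status, floor, location, budget, notes, title, timesheet_id, salary — PK (hours, manager) and explicit NOT NULL columns excluded).
teams: 6 nullable (salary, headcount, grade, bonus, email, manager — PK (team_id) and explicit NOT NULL columns excluded).
benefits: 4 nullable (benefit_id, title, name, floor — PK (start_date) and explicit NOT NULL columns excluded).
projects: 5 nullable (level, salary, name, status, rate — PK (project_id) and explicit NOT NULL columns excluded).
Total: 2 + 8 + 6 + 4 + 5 = 25.

25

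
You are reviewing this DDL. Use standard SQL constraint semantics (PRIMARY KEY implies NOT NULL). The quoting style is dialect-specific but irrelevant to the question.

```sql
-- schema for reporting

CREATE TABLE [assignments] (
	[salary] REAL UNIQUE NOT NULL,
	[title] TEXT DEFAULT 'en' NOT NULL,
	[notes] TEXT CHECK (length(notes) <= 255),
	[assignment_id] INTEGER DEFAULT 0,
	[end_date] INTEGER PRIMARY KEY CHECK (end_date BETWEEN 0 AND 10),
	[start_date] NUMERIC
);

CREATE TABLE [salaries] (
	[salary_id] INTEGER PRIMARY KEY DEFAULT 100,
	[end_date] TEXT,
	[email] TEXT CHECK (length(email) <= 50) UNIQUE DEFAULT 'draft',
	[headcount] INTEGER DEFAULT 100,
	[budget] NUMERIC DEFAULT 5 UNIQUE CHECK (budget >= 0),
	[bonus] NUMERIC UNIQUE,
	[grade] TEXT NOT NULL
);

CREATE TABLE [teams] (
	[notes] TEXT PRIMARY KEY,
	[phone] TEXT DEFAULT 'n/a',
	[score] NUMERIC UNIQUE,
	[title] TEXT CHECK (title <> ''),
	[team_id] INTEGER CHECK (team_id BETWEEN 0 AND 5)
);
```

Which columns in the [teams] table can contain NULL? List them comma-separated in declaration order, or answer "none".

- notes: part of the PRIMARY KEY, which implies NOT NULL → not nullable.
- phone: DEFAULT only fills an omitted column; an explicit NULL is still allowed → nullable.
- score: UNIQUE does not imply NOT NULL → nullable.
- title: CHECK does not forbid NULL (a CHECK constraint passes when its expression is NULL) → nullable.
- team_id: CHECK does not forbid NULL (a CHECK constraint passes when its expression is NULL) → nullable.

phone, score, title, team_id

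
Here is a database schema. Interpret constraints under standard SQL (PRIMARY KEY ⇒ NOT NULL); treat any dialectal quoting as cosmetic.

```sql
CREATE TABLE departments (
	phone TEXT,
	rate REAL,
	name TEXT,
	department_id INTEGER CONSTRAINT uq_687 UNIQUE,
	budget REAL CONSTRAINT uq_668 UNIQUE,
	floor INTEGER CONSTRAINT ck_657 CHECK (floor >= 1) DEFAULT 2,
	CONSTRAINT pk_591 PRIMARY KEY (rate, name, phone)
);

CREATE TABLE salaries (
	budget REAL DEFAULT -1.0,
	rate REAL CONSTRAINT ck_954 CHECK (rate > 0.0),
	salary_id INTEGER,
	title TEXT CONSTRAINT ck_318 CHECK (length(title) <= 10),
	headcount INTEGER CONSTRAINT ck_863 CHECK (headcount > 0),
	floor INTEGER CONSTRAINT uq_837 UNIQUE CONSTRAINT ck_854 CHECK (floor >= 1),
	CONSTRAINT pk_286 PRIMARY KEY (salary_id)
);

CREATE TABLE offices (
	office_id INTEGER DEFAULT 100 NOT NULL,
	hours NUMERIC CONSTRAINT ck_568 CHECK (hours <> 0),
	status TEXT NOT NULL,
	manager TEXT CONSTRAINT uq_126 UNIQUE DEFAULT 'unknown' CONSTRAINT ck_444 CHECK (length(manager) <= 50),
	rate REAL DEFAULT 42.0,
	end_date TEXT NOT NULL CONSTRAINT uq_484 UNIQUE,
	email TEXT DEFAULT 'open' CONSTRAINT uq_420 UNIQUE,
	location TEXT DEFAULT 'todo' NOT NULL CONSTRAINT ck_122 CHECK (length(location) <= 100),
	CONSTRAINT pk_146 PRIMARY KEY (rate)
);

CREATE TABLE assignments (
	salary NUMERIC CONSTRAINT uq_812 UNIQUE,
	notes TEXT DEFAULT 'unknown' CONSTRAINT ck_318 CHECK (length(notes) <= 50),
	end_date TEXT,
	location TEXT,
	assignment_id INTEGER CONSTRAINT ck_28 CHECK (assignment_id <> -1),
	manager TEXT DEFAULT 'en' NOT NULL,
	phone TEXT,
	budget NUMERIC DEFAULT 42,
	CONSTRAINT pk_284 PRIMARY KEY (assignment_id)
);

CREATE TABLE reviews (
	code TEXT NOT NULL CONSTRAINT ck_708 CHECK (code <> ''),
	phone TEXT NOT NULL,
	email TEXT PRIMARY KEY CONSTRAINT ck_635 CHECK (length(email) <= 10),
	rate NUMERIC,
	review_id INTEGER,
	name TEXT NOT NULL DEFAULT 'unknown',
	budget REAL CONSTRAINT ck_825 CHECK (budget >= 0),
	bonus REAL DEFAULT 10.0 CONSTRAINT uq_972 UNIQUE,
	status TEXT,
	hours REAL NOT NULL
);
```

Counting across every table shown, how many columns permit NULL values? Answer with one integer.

departments: 3 nullable (department_id, budget, floor — PK (rate, name, phone) and explicit NOT NULL columns excluded).
salaries: 5 nullable (budget, rate, title, headcount, floor — PK (salary_id) and explicit NOT NULL columns excluded).
offices: 3 nullable (hours, manager, email — PK (rate) and explicit NOT NULL columns excluded).
assignments: 6 nullable (salary, notes, end_date, location, phone, budget — PK (assignment_id) and explicit NOT NULL columns excluded).
reviews: 5 nullable (rate, review_id, budget, bonus, status — PK (email) and explicit NOT NULL columns excluded).
Total: 3 + 5 + 3 + 6 + 5 = 22.

22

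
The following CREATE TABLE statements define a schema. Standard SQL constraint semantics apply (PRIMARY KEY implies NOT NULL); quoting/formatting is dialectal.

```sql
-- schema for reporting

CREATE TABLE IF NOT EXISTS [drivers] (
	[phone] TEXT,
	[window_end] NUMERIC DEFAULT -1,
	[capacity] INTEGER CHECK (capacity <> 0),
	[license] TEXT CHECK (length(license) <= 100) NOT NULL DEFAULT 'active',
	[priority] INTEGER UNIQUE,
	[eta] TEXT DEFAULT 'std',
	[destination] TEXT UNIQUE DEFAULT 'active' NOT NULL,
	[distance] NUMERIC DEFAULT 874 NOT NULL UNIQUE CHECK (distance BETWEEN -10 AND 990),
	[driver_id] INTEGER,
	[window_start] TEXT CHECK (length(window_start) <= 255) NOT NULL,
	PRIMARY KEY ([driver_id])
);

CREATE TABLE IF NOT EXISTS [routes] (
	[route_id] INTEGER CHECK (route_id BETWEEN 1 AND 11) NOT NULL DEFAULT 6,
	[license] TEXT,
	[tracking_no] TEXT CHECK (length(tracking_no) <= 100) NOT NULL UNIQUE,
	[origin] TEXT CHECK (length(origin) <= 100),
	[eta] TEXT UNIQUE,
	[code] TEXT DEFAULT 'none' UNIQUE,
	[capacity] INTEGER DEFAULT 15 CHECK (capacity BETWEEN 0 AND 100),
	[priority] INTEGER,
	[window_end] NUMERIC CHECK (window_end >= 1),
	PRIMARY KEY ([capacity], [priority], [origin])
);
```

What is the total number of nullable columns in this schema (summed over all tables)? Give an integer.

drivers: 5 nullable (phone, window_end, capacity, priority, eta — PK (driver_id) and explicit NOT NULL columns excluded).
routes: 4 nullable (license, eta, code, window_end — PK (capacity, priority, origin) and explicit NOT NULL columns excluded).
Total: 5 + 4 = 9.

9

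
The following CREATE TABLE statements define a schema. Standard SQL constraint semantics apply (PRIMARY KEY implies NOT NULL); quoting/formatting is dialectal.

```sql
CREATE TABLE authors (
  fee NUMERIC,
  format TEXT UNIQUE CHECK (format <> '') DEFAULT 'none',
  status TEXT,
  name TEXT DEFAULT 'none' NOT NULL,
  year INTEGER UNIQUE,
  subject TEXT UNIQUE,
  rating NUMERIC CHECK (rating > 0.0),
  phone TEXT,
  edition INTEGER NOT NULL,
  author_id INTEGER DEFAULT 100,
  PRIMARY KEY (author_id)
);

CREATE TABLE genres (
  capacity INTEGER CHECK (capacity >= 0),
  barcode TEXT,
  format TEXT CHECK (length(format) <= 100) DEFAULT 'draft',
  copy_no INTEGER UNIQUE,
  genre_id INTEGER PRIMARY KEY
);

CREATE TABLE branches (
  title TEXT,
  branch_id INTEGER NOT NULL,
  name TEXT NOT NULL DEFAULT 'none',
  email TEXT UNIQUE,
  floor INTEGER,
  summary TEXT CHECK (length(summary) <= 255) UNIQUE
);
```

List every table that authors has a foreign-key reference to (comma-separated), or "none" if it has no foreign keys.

none

No column in authors has a REFERENCES clause.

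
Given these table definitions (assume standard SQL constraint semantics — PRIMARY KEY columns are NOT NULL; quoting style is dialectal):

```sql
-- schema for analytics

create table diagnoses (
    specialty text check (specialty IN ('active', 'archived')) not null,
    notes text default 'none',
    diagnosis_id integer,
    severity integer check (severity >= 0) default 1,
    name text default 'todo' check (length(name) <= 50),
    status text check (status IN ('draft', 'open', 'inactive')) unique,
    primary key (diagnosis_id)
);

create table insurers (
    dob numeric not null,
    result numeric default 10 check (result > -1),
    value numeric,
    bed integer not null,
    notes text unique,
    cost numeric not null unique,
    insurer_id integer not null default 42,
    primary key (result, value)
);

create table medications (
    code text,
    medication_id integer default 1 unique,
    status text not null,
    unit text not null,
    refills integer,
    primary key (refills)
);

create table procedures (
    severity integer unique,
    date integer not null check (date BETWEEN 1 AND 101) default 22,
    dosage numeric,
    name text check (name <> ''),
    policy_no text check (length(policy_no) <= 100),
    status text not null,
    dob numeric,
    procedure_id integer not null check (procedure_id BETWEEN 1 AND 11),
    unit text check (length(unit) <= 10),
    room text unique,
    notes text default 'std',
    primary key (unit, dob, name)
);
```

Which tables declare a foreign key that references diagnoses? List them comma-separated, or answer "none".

No REFERENCES clause anywhere in the schema names diagnoses.

none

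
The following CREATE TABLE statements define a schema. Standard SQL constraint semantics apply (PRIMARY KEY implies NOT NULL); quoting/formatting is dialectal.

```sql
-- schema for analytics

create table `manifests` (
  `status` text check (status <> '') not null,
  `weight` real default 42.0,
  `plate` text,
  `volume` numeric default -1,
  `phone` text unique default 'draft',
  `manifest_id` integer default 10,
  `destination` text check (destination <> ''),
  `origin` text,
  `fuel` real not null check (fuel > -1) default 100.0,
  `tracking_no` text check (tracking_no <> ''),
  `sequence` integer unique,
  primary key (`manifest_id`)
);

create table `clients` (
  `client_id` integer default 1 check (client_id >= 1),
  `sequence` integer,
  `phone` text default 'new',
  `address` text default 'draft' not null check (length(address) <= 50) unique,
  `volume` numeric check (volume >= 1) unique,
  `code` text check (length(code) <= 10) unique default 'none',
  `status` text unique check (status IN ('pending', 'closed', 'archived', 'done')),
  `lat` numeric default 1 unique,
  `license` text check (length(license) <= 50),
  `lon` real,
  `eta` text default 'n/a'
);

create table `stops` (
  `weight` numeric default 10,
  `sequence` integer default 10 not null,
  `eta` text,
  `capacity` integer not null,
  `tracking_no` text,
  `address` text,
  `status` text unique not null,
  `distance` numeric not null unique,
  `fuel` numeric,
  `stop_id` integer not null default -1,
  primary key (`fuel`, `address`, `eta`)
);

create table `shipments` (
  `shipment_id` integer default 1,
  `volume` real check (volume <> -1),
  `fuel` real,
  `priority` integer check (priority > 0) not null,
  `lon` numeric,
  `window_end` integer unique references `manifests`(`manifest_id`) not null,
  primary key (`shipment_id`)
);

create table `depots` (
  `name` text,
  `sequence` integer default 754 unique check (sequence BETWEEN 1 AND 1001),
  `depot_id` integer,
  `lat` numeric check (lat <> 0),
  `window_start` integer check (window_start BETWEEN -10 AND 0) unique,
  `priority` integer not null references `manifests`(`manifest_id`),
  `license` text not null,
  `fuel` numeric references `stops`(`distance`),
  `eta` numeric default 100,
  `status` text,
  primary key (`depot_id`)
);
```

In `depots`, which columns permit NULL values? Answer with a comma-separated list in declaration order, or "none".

- name: no NOT NULL constraint applies → nullable.
- sequence: CHECK does not forbid NULL (a CHECK constraint passes when its expression is NULL) → nullable.
- depot_id: part of the PRIMARY KEY, which implies NOT NULL → not nullable.
- lat: CHECK does not forbid NULL (a CHECK constraint passes when its expression is NULL) → nullable.
- window_start: CHECK does not forbid NULL (a CHECK constraint passes when its expression is NULL) → nullable.
- priority: declared NOT NULL → not nullable.
- license: declared NOT NULL → not nullable.
- fuel: a foreign key column may be NULL unless separately constrained → nullable.
- eta: DEFAULT only fills an omitted column; an explicit NULL is still allowed → nullable.
- status: no NOT NULL constraint applies → nullable.

name, sequence, lat, window_start, fuel, eta, status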